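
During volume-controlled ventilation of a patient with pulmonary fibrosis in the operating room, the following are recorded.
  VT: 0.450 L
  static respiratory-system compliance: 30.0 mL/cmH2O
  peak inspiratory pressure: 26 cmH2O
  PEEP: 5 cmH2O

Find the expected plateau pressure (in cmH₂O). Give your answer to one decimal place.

Pplat = PEEP + Vt / Cstat = 5 + 450 / 30.0 = 5 + 15.0 = 20.0 cmH2O.

20.0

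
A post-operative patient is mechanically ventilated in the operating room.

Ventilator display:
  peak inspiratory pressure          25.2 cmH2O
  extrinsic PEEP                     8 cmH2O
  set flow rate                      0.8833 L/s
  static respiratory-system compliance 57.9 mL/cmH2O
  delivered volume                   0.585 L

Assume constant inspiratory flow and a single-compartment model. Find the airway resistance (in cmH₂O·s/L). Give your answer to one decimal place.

8.0

Equation of motion (constant flow): PIP = Vt/C + R·V̇ + PEEP.
R·V̇ = PIP − Vt/C − PEEP = 25.2 − 585/57.9 − 8 = 25.2 − 10.104 − 8 = 7.096 cmH2O.
R = 7.096 / 0.8833 = 8.034 cmH2O·s/L.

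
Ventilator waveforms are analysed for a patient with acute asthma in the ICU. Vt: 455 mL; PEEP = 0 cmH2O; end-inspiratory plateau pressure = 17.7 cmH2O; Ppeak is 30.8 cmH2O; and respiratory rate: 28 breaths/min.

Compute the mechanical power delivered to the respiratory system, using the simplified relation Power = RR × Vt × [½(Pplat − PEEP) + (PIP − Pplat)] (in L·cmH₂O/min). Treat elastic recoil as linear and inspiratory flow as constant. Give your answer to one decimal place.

279.6

Per-breath work = Vt × [½(Pplat−PEEP) + (PIP−Pplat)] = 0.455 × [0.5×17.7 + 13.1] = 0.455 × 21.95 = 9.987 L·cmH2O.
Power = 28 × 9.987 = 279.64 L·cmH2O/min.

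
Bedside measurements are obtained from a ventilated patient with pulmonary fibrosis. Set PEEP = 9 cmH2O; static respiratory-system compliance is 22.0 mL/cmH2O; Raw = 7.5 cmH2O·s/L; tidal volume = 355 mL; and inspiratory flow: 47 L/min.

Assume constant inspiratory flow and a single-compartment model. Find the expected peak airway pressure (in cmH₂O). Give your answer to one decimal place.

31.0

Flow: 47 L/min ÷ 60 = 0.7833 L/s.
Equation of motion (constant flow): PIP = Vt/C + R·V̇ + PEEP.
PIP = 355/22.0 + 7.5×0.7833 + 9 = 16.136 + 5.875 + 9 = 31.011 cmH2O.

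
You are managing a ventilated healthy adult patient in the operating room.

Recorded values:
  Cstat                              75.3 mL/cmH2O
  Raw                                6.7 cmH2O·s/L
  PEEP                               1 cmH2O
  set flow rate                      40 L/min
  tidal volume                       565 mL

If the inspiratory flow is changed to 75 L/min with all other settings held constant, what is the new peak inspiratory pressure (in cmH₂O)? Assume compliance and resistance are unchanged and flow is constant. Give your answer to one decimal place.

Flow: 40 L/min ÷ 60 = 0.6667 L/s.
New flow: 75 L/min ÷ 60 = 1.25 L/s.
PIP = Vt/C + R·V̇ + PEEP (constant-flow equation of motion).
Only the resistive term changes: ΔPIP = R × ΔV̇ = 6.7 × (1.25 − 0.6667) = 6.7 × 0.5833 = 3.908 cmH2O.
Original PIP = 565/75.3 + 6.7×0.6667 + 1 = 12.97 cmH2O; new PIP = 12.97 + (3.908) = 16.878 cmH2O.

16.9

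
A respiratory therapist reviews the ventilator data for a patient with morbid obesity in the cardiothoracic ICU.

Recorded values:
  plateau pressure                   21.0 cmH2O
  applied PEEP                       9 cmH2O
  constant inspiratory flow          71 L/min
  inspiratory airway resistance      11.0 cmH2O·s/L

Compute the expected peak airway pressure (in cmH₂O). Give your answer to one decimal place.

Flow: 71 L/min ÷ 60 = 1.1833 L/s.
PIP = Pplat + Raw × flow = 21.0 + 11.0 × 1.1833 = 21.0 + 13.016 = 34.016 cmH2O.

34.0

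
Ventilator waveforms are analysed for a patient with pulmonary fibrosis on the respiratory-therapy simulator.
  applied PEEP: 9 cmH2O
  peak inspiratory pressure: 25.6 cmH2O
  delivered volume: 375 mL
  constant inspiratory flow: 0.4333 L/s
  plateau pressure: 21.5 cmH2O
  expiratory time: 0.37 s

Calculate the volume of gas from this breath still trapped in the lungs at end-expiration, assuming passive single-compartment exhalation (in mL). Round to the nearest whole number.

102

R = (PIP − Pplat)/V̇ = (25.6 − 21.5) / 0.4333 = 4.1/0.4333 = 9.462 cmH2O·s/L.
C = Vt/(Pplat − PEEP) = 375.0 / (21.5 − 9) = 375.0/12.5 = 30.0 mL/cmH2O.
τ = R × C = 9.462 × 0.03 L/cmH2O = 0.2839 s.
Fraction remaining = e^(−Te/τ) = e^(−0.37/0.2839) = 0.2716.
Trapped volume = 375.0 × 0.2716 = 101.85 mL.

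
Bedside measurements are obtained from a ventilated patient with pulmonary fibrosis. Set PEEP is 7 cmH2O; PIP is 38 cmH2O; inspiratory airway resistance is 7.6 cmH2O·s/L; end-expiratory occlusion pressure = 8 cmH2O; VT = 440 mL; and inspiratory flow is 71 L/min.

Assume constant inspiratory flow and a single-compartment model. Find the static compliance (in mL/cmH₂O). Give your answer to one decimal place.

Flow: 71 L/min ÷ 60 = 1.1833 L/s.
Total PEEP = 8 cmH2O (set 7 + intrinsic 1); this is the baseline alveolar pressure.
Equation of motion (constant flow): PIP = Vt/C + R·V̇ + PEEP.
Vt/C = PIP − R·V̇ − PEEP = 38 − 7.6×1.1833 − 8 = 38 − 8.993 − 8 = 21.007 cmH2O.
C = Vt / 21.007 = 440 / 21.007 = 20.945 mL/cmH2O.

20.9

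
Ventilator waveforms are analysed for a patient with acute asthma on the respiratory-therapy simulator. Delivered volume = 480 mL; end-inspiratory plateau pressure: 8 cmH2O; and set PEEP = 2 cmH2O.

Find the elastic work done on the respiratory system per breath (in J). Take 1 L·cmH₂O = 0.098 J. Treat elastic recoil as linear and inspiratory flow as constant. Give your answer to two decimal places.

0.14

Elastic work ≈ ½ × (Pplat − PEEP) × Vt = 0.5 × (8 − 2) × 0.480 L = 0.5 × 6.0 × 0.480 = 1.44 L·cmH2O.
× 0.098 J/(L·cmH2O) → 0.1411 J.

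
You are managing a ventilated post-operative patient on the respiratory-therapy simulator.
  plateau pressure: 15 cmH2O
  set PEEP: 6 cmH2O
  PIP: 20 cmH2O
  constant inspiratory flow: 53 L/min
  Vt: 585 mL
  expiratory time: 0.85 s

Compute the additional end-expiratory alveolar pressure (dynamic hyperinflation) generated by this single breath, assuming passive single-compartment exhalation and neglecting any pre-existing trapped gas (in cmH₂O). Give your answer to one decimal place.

Flow: 53 L/min ÷ 60 = 0.8833 L/s.
R = (PIP − Pplat)/V̇ = (20 − 15) / 0.8833 = 5.0/0.8833 = 5.661 cmH2O·s/L.
C = Vt/(Pplat − PEEP) = 585.0 / (15 − 6) = 585.0/9.0 = 65.0 mL/cmH2O.
τ = R × C = 5.661 × 0.065 L/cmH2O = 0.368 s.
Fraction remaining = e^(−Te/τ) = e^(−0.85/0.368) = 0.09928; trapped volume = 585.0 × 0.09928 = 58.079 mL.
Additional alveolar pressure from trapping ≈ V_trapped / C = 58.079 / 65.0 = 0.8935 cmH2O.

0.9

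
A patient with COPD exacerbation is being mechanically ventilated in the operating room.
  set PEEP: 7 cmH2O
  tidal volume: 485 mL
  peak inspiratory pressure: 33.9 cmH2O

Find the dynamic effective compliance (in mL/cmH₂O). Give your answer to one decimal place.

Dynamic compliance = Vt / (PIP − PEEP) = 485 / (33.9 − 7) = 485 / 26.9 = 18.03 mL/cmH2O.

18.0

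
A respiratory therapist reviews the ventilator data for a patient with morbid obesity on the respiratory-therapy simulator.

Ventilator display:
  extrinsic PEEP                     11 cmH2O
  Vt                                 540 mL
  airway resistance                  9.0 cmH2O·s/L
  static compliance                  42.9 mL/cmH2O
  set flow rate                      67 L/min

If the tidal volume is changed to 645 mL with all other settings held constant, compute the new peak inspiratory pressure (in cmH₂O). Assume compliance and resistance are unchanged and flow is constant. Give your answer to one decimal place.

Flow: 67 L/min ÷ 60 = 1.1167 L/s.
PIP = Vt/C + R·V̇ + PEEP (constant-flow equation of motion).
Only the elastic term changes: ΔPIP = ΔVt / C = (645 − 540) / 42.9 = 2.448 cmH2O.
Original PIP = 540/42.9 + 9.0×1.1167 + 11 = 33.638 cmH2O; new PIP = 33.638 + (2.448) = 36.086 cmH2O.

36.1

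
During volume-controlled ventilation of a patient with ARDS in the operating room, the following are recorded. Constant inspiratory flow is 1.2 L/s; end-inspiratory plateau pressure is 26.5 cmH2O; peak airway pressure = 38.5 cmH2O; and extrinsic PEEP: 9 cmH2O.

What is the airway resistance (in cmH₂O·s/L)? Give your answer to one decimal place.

Raw = (PIP − Pplat) / flow = (38.5 − 26.5) / 1.2 = 12.0 / 1.2 = 10.0 cmH2O·s/L.

10.0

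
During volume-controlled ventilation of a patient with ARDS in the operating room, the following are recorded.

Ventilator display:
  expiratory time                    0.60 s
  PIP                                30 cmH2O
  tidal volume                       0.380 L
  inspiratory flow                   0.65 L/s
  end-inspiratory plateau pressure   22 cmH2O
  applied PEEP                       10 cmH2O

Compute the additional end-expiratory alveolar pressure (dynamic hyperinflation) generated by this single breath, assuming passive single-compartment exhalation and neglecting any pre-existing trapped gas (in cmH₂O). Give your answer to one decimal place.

2.6

R = (PIP − Pplat)/V̇ = (30 − 22) / 0.65 = 8.0/0.65 = 12.308 cmH2O·s/L.
C = Vt/(Pplat − PEEP) = 380.0 / (22 − 10) = 380.0/12.0 = 31.667 mL/cmH2O.
τ = R × C = 12.308 × 0.03167 L/cmH2O = 0.3898 s.
Fraction remaining = e^(−Te/τ) = e^(−0.60/0.3898) = 0.2145; trapped volume = 380.0 × 0.2145 = 81.51 mL.
Additional alveolar pressure from trapping ≈ V_trapped / C = 81.51 / 31.667 = 2.574 cmH2O.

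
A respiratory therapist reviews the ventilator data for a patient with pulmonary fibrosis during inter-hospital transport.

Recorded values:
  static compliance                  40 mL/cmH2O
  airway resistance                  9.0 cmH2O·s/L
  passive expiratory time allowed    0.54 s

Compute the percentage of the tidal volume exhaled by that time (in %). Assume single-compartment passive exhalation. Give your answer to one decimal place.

77.7

τ = R × C = 9.0 × 40 mL/cmH2O = 9.0 × 0.040 L/cmH2O = 0.36 s.
Passive exhalation: V(t)/V₀ = e^(−t/τ) = e^(−0.54/0.36) = 0.2231.
Fraction exhaled = 1 − 0.2231 = 0.7769 → 77.69%.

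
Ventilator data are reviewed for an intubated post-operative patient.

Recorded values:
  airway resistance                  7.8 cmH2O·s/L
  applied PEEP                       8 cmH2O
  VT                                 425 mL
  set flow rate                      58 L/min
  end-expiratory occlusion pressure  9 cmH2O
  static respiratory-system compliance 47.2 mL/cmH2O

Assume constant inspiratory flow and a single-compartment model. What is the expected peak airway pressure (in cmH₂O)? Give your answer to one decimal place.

Flow: 58 L/min ÷ 60 = 0.9667 L/s.
Total PEEP = 9 cmH2O (set 8 + intrinsic 1); this is the baseline alveolar pressure.
Equation of motion (constant flow): PIP = Vt/C + R·V̇ + PEEP.
PIP = 425/47.2 + 7.8×0.9667 + 9 = 9.004 + 7.54 + 9 = 25.544 cmH2O.

25.5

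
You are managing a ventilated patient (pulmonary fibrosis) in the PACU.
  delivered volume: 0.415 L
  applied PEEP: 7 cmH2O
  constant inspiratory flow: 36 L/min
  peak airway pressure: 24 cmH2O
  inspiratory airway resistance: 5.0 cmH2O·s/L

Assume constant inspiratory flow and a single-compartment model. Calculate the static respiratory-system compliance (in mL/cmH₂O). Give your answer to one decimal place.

Flow: 36 L/min ÷ 60 = 0.6 L/s.
Equation of motion (constant flow): PIP = Vt/C + R·V̇ + PEEP.
Vt/C = PIP − R·V̇ − PEEP = 24 − 5.0×0.6 − 7 = 24 − 3.0 − 7 = 14.0 cmH2O.
C = Vt / 14.0 = 415 / 14.0 = 29.643 mL/cmH2O.

29.6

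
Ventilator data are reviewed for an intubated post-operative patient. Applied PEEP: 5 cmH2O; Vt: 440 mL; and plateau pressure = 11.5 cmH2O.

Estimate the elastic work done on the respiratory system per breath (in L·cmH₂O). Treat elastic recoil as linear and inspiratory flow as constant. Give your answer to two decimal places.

1.43

Elastic work ≈ ½ × (Pplat − PEEP) × Vt = 0.5 × (11.5 − 5) × 0.440 L = 0.5 × 6.5 × 0.440 = 1.43 L·cmH2O.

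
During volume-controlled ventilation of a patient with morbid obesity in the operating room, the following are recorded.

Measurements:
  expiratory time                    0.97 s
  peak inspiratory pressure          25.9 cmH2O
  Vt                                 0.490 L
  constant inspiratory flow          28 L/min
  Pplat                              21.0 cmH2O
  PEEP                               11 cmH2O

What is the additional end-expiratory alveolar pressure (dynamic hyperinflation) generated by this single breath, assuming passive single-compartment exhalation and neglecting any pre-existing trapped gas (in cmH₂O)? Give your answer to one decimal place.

1.5

Flow: 28 L/min ÷ 60 = 0.4667 L/s.
R = (PIP − Pplat)/V̇ = (25.9 − 21.0) / 0.4667 = 4.9/0.4667 = 10.499 cmH2O·s/L.
C = Vt/(Pplat − PEEP) = 490.0 / (21.0 − 11) = 490.0/10.0 = 49.0 mL/cmH2O.
τ = R × C = 10.499 × 0.049 L/cmH2O = 0.5145 s.
Fraction remaining = e^(−Te/τ) = e^(−0.97/0.5145) = 0.1518; trapped volume = 490.0 × 0.1518 = 74.382 mL.
Additional alveolar pressure from trapping ≈ V_trapped / C = 74.382 / 49.0 = 1.518 cmH2O.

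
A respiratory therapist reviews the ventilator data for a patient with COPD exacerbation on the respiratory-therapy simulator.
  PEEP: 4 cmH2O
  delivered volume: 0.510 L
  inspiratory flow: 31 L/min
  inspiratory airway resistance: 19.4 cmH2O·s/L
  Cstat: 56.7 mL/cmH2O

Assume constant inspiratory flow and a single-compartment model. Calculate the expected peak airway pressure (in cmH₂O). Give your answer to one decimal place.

Flow: 31 L/min ÷ 60 = 0.5167 L/s.
Equation of motion (constant flow): PIP = Vt/C + R·V̇ + PEEP.
PIP = 510/56.7 + 19.4×0.5167 + 4 = 8.995 + 10.024 + 4 = 23.019 cmH2O.

23.0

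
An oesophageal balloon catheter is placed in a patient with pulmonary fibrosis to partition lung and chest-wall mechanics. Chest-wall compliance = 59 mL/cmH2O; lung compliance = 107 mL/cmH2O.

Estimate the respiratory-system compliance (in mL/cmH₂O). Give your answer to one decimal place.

38.0

Lung and chest wall are elastances in series: 1/Crs = 1/CL + 1/Ccw.
1/Crs = 1/107 + 1/59 = 0.02629.
Crs = 38.037 mL/cmH2O.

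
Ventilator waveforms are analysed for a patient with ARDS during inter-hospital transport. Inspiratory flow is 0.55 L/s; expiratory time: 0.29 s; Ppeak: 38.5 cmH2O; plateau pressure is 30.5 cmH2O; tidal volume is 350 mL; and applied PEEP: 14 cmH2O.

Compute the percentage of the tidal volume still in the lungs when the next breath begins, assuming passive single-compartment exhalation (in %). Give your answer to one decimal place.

R = (PIP − Pplat)/V̇ = (38.5 − 30.5) / 0.55 = 8.0/0.55 = 14.545 cmH2O·s/L.
C = Vt/(Pplat − PEEP) = 350.0 / (30.5 − 14) = 350.0/16.5 = 21.212 mL/cmH2O.
τ = R × C = 14.545 × 0.02121 L/cmH2O = 0.3085 s.
Fraction remaining at end-expiration = e^(−Te/τ) = e^(−0.29/0.3085) = 0.3906 → 39.06%.

39.1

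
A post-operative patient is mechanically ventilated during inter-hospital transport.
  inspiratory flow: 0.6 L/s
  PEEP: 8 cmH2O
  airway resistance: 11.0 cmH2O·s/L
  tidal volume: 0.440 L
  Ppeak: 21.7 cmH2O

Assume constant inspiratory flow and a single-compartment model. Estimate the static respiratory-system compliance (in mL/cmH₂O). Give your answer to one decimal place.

62.0

Equation of motion (constant flow): PIP = Vt/C + R·V̇ + PEEP.
Vt/C = PIP − R·V̇ − PEEP = 21.7 − 11.0×0.6 − 8 = 21.7 − 6.6 − 8 = 7.1 cmH2O.
C = Vt / 7.1 = 440 / 7.1 = 61.972 mL/cmH2O.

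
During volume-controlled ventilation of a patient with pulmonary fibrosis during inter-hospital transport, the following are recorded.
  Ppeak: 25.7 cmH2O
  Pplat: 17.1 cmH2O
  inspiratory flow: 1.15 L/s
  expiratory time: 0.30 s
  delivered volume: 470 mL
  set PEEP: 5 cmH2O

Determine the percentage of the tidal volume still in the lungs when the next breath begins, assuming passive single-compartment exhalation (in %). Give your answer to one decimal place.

R = (PIP − Pplat)/V̇ = (25.7 − 17.1) / 1.15 = 8.6/1.15 = 7.478 cmH2O·s/L.
C = Vt/(Pplat − PEEP) = 470.0 / (17.1 − 5) = 470.0/12.1 = 38.843 mL/cmH2O.
τ = R × C = 7.478 × 0.03884 L/cmH2O = 0.2904 s.
Fraction remaining at end-expiration = e^(−Te/τ) = e^(−0.30/0.2904) = 0.3559 → 35.59%.

35.6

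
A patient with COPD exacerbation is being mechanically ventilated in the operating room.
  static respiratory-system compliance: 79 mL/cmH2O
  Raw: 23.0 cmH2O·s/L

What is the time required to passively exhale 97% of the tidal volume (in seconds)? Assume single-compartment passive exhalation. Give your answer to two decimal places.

6.37

τ = R × C = 23.0 × 79 mL/cmH2O = 23.0 × 0.079 L/cmH2O = 1.817 s.
Exhaled fraction f = 1 − e^(−t/τ) → t = −τ·ln(1 − f) = −1.817·ln(0.03) = 6.371 s.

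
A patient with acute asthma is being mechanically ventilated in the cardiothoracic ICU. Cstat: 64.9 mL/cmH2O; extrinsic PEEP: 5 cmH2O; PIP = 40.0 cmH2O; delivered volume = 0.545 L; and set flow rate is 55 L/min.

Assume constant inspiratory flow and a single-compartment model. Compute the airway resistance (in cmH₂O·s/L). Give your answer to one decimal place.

29.0

Flow: 55 L/min ÷ 60 = 0.9167 L/s.
Equation of motion (constant flow): PIP = Vt/C + R·V̇ + PEEP.
R·V̇ = PIP − Vt/C − PEEP = 40.0 − 545/64.9 − 5 = 40.0 − 8.398 − 5 = 26.602 cmH2O.
R = 26.602 / 0.9167 = 29.019 cmH2O·s/L.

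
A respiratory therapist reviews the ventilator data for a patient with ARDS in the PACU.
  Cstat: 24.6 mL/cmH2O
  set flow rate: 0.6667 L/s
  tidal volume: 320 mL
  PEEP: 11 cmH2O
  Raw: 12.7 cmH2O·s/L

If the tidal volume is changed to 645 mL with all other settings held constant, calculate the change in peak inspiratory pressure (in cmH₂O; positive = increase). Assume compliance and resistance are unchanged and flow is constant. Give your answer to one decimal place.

PIP = Vt/C + R·V̇ + PEEP (constant-flow equation of motion).
Only the elastic term changes: ΔPIP = ΔVt / C = (645 − 320) / 24.6 = 13.211 cmH2O.

13.2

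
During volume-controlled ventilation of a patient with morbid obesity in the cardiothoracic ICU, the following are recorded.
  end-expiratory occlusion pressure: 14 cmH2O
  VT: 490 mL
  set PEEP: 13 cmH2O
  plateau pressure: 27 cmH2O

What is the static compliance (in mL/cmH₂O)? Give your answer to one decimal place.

End-expiratory occlusion gives total PEEP = 14 cmH2O (intrinsic PEEP = 14 − 13 = 1). Use total PEEP for the elastic gradient.
Cstat = Vt / (Pplat − PEEPtotal) = 490 / (27 − 14) = 490 / 13.0 = 37.692 mL/cmH2O.

37.7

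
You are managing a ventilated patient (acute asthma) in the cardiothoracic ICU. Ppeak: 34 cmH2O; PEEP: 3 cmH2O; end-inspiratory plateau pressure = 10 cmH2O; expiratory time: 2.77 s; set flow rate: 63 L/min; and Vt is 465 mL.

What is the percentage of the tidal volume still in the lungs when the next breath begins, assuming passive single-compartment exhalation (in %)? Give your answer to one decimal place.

Flow: 63 L/min ÷ 60 = 1.05 L/s.
R = (PIP − Pplat)/V̇ = (34 − 10) / 1.05 = 24.0/1.05 = 22.857 cmH2O·s/L.
C = Vt/(Pplat − PEEP) = 465.0 / (10 − 3) = 465.0/7.0 = 66.429 mL/cmH2O.
τ = R × C = 22.857 × 0.06643 L/cmH2O = 1.518 s.
Fraction remaining at end-expiration = e^(−Te/τ) = e^(−2.77/1.518) = 0.1613 → 16.13%.

16.1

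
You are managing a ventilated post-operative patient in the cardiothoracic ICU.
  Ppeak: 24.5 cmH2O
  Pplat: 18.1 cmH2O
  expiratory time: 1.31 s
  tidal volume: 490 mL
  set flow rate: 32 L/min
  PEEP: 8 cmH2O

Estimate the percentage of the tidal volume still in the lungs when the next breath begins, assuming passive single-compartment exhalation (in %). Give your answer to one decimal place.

Flow: 32 L/min ÷ 60 = 0.5333 L/s.
R = (PIP − Pplat)/V̇ = (24.5 − 18.1) / 0.5333 = 6.4/0.5333 = 12.001 cmH2O·s/L.
C = Vt/(Pplat − PEEP) = 490.0 / (18.1 − 8) = 490.0/10.1 = 48.515 mL/cmH2O.
τ = R × C = 12.001 × 0.04852 L/cmH2O = 0.5823 s.
Fraction remaining at end-expiration = e^(−Te/τ) = e^(−1.31/0.5823) = 0.1054 → 10.54%.

10.5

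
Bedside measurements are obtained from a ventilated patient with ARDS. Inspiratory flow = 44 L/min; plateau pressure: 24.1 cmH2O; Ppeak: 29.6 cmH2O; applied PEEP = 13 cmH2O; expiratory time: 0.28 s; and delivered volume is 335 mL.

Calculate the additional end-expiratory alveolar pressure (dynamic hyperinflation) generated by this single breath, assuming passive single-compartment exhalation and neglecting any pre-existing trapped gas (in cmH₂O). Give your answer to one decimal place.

3.2

Flow: 44 L/min ÷ 60 = 0.7333 L/s.
R = (PIP − Pplat)/V̇ = (29.6 − 24.1) / 0.7333 = 5.5/0.7333 = 7.5 cmH2O·s/L.
C = Vt/(Pplat − PEEP) = 335.0 / (24.1 − 13) = 335.0/11.1 = 30.18 mL/cmH2O.
τ = R × C = 7.5 × 0.03018 L/cmH2O = 0.2264 s.
Fraction remaining = e^(−Te/τ) = e^(−0.28/0.2264) = 0.2903; trapped volume = 335.0 × 0.2903 = 97.251 mL.
Additional alveolar pressure from trapping ≈ V_trapped / C = 97.251 / 30.18 = 3.222 cmH2O.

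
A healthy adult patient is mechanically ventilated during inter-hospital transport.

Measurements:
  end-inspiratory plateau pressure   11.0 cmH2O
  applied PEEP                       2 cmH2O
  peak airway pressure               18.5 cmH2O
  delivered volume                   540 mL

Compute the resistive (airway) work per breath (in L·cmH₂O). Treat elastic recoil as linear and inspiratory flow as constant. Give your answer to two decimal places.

With constant inspiratory flow the resistive pressure is constant at PIP − Pplat = 18.5 − 11.0 = 7.5 cmH2O, so resistive work = 7.5 × 0.540 = 4.05 L·cmH2O.

4.05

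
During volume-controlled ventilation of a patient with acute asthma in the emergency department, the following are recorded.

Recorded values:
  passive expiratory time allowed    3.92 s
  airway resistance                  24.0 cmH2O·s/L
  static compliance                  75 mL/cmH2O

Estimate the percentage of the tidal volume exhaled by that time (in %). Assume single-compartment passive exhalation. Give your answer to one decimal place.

88.7

τ = R × C = 24.0 × 75 mL/cmH2O = 24.0 × 0.075 L/cmH2O = 1.8 s.
Passive exhalation: V(t)/V₀ = e^(−t/τ) = e^(−3.92/1.8) = 0.1133.
Fraction exhaled = 1 − 0.1133 = 0.8867 → 88.67%.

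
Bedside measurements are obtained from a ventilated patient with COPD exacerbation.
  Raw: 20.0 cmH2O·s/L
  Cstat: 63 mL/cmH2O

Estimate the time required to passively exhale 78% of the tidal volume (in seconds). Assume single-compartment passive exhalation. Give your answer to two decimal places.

1.91

τ = R × C = 20.0 × 63 mL/cmH2O = 20.0 × 0.063 L/cmH2O = 1.26 s.
Exhaled fraction f = 1 − e^(−t/τ) → t = −τ·ln(1 − f) = −1.26·ln(0.22) = 1.908 s.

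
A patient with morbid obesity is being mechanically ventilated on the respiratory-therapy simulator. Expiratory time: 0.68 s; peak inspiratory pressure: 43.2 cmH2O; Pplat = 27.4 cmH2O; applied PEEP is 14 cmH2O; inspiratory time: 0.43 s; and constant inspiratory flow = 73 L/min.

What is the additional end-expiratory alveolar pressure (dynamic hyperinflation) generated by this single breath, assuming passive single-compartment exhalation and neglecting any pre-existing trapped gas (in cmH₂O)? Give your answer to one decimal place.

3.5

Flow: 73 L/min ÷ 60 = 1.2167 L/s.
Vt = flow × Ti = 1.2167 L/s × 0.43 s × 1000 mL/L = 523.18 mL.
R = (PIP − Pplat)/V̇ = (43.2 − 27.4) / 1.2167 = 15.8/1.2167 = 12.986 cmH2O·s/L.
C = Vt/(Pplat − PEEP) = 523.18 / (27.4 − 14) = 523.18/13.4 = 39.043 mL/cmH2O.
τ = R × C = 12.986 × 0.03904 L/cmH2O = 0.507 s.
Fraction remaining = e^(−Te/τ) = e^(−0.68/0.507) = 0.2615; trapped volume = 523.18 × 0.2615 = 136.81 mL.
Additional alveolar pressure from trapping ≈ V_trapped / C = 136.81 / 39.043 = 3.504 cmH2O.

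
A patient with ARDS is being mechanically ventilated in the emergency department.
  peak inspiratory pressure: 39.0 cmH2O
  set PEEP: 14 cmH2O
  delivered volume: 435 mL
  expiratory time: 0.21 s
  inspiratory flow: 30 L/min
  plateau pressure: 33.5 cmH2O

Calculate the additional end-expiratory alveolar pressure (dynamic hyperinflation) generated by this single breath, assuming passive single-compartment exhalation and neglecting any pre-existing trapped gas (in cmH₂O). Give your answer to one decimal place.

8.3

Flow: 30 L/min ÷ 60 = 0.5 L/s.
R = (PIP − Pplat)/V̇ = (39.0 − 33.5) / 0.5 = 5.5/0.5 = 11.0 cmH2O·s/L.
C = Vt/(Pplat − PEEP) = 435.0 / (33.5 − 14) = 435.0/19.5 = 22.308 mL/cmH2O.
τ = R × C = 11.0 × 0.02231 L/cmH2O = 0.2454 s.
Fraction remaining = e^(−Te/τ) = e^(−0.21/0.2454) = 0.425; trapped volume = 435.0 × 0.425 = 184.88 mL.
Additional alveolar pressure from trapping ≈ V_trapped / C = 184.88 / 22.308 = 8.288 cmH2O.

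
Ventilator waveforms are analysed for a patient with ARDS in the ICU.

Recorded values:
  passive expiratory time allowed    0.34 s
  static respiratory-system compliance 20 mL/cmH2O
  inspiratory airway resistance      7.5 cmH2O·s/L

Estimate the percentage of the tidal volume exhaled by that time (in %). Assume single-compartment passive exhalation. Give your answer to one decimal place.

τ = R × C = 7.5 × 20 mL/cmH2O = 7.5 × 0.020 L/cmH2O = 0.15 s.
Passive exhalation: V(t)/V₀ = e^(−t/τ) = e^(−0.34/0.15) = 0.1037.
Fraction exhaled = 1 − 0.1037 = 0.8963 → 89.63%.

89.6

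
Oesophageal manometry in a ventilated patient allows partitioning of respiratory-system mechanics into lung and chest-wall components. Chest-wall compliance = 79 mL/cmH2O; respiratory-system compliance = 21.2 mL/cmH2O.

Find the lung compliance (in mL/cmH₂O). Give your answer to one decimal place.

29.0

1/CL = 1/Crs − 1/Ccw.
1/CL = 1/21.2 − 1/79 = 0.03451.
CL = 28.977 mL/cmH2O.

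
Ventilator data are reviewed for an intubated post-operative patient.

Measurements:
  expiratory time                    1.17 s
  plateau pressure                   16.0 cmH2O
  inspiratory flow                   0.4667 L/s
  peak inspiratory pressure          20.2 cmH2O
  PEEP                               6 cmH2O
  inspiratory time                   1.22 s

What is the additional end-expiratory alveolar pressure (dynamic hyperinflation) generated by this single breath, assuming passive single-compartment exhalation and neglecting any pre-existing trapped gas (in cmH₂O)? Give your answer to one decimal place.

1.0

Vt = flow × Ti = 0.4667 L/s × 1.22 s × 1000 mL/L = 569.37 mL.
R = (PIP − Pplat)/V̇ = (20.2 − 16.0) / 0.4667 = 4.2/0.4667 = 8.999 cmH2O·s/L.
C = Vt/(Pplat − PEEP) = 569.37 / (16.0 − 6) = 569.37/10.0 = 56.937 mL/cmH2O.
τ = R × C = 8.999 × 0.05694 L/cmH2O = 0.5124 s.
Fraction remaining = e^(−Te/τ) = e^(−1.17/0.5124) = 0.1019; trapped volume = 569.37 × 0.1019 = 58.019 mL.
Additional alveolar pressure from trapping ≈ V_trapped / C = 58.019 / 56.937 = 1.019 cmH2O.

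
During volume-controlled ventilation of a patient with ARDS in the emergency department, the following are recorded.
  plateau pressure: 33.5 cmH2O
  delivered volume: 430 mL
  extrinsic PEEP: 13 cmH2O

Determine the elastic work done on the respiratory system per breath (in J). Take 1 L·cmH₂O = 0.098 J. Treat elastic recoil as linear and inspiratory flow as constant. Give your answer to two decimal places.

0.43

Elastic work ≈ ½ × (Pplat − PEEP) × Vt = 0.5 × (33.5 − 13) × 0.430 L = 0.5 × 20.5 × 0.430 = 4.408 L·cmH2O.
× 0.098 J/(L·cmH2O) → 0.432 J.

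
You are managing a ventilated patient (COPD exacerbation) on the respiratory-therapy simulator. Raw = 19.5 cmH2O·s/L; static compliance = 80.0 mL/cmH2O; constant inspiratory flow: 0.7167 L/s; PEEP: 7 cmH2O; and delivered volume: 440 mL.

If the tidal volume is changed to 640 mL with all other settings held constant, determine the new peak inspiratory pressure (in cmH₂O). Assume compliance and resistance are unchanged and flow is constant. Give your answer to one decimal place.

PIP = Vt/C + R·V̇ + PEEP (constant-flow equation of motion).
Only the elastic term changes: ΔPIP = ΔVt / C = (640 − 440) / 80.0 = 2.5 cmH2O.
Original PIP = 440/80.0 + 19.5×0.7167 + 7 = 26.476 cmH2O; new PIP = 26.476 + (2.5) = 28.976 cmH2O.

29.0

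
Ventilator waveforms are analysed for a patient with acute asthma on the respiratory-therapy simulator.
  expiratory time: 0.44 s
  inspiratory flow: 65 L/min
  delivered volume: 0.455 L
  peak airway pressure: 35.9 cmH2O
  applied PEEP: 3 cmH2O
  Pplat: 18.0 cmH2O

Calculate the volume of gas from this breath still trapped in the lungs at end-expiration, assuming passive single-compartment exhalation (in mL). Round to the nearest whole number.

Flow: 65 L/min ÷ 60 = 1.0833 L/s.
R = (PIP − Pplat)/V̇ = (35.9 − 18.0) / 1.0833 = 17.9/1.0833 = 16.524 cmH2O·s/L.
C = Vt/(Pplat − PEEP) = 455.0 / (18.0 − 3) = 455.0/15.0 = 30.333 mL/cmH2O.
τ = R × C = 16.524 × 0.03033 L/cmH2O = 0.5012 s.
Fraction remaining = e^(−Te/τ) = e^(−0.44/0.5012) = 0.4157.
Trapped volume = 455.0 × 0.4157 = 189.14 mL.

189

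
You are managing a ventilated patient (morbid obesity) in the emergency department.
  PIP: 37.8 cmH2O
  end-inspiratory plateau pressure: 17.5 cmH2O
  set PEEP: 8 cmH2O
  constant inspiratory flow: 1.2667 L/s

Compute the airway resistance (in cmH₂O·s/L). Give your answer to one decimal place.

Raw = (PIP − Pplat) / flow = (37.8 − 17.5) / 1.2667 = 20.3 / 1.2667 = 16.026 cmH2O·s/L.

16.0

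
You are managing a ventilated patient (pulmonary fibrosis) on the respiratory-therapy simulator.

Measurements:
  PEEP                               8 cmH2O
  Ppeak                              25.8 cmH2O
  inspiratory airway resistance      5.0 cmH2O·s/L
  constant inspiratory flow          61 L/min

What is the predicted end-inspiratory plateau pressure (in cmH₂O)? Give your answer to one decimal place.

Flow: 61 L/min ÷ 60 = 1.0167 L/s.
Pplat = PIP − Raw × flow = 25.8 − 5.0 × 1.0167 = 25.8 − 5.084 = 20.716 cmH2O.

20.7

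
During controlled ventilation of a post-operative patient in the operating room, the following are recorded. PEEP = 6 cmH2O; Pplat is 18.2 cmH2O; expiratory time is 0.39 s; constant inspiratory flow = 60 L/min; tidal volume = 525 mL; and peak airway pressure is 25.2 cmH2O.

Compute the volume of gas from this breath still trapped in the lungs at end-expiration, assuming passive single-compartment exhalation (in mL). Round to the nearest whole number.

144

Flow: 60 L/min ÷ 60 = 1 L/s.
R = (PIP − Pplat)/V̇ = (25.2 − 18.2) / 1 = 7.0/1 = 7.0 cmH2O·s/L.
C = Vt/(Pplat − PEEP) = 525.0 / (18.2 − 6) = 525.0/12.2 = 43.033 mL/cmH2O.
τ = R × C = 7.0 × 0.04303 L/cmH2O = 0.3012 s.
Fraction remaining = e^(−Te/τ) = e^(−0.39/0.3012) = 0.2739.
Trapped volume = 525.0 × 0.2739 = 143.8 mL.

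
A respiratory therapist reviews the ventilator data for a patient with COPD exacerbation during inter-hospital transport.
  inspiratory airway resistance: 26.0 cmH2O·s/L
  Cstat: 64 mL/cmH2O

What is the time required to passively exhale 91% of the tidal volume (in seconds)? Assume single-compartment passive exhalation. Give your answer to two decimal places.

τ = R × C = 26.0 × 64 mL/cmH2O = 26.0 × 0.064 L/cmH2O = 1.664 s.
Exhaled fraction f = 1 − e^(−t/τ) → t = −τ·ln(1 − f) = −1.664·ln(0.09) = 4.007 s.

4.01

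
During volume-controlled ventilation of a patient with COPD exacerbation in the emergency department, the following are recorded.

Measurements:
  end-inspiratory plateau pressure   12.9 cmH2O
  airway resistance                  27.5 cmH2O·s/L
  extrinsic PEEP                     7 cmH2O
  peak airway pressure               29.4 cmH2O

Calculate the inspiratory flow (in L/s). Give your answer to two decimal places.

0.60

flow = (PIP − Pplat) / Raw = 16.5 / 27.5 = 0.6 L/s.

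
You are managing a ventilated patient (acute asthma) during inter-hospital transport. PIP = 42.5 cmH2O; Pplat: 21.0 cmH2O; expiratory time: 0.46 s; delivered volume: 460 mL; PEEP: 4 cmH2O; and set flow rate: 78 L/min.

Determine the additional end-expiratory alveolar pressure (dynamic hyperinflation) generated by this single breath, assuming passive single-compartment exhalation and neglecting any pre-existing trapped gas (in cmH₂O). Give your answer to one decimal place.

6.1

Flow: 78 L/min ÷ 60 = 1.3 L/s.
R = (PIP − Pplat)/V̇ = (42.5 − 21.0) / 1.3 = 21.5/1.3 = 16.538 cmH2O·s/L.
C = Vt/(Pplat − PEEP) = 460.0 / (21.0 − 4) = 460.0/17.0 = 27.059 mL/cmH2O.
τ = R × C = 16.538 × 0.02706 L/cmH2O = 0.4475 s.
Fraction remaining = e^(−Te/τ) = e^(−0.46/0.4475) = 0.3577; trapped volume = 460.0 × 0.3577 = 164.54 mL.
Additional alveolar pressure from trapping ≈ V_trapped / C = 164.54 / 27.059 = 6.081 cmH2O.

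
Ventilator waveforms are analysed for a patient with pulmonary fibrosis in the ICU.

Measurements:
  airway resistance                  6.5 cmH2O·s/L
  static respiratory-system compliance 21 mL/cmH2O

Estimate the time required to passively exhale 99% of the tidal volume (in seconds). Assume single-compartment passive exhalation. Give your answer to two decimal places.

τ = R × C = 6.5 × 21 mL/cmH2O = 6.5 × 0.021 L/cmH2O = 0.1365 s.
Exhaled fraction f = 1 − e^(−t/τ) → t = −τ·ln(1 − f) = −0.1365·ln(0.01) = 0.6286 s.

0.63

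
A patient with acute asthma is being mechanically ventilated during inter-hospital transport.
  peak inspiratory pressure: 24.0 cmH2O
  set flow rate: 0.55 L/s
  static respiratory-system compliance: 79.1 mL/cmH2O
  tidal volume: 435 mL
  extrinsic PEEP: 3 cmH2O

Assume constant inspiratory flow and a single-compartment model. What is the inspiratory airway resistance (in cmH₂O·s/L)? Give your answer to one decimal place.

Equation of motion (constant flow): PIP = Vt/C + R·V̇ + PEEP.
R·V̇ = PIP − Vt/C − PEEP = 24.0 − 435/79.1 − 3 = 24.0 − 5.499 − 3 = 15.501 cmH2O.
R = 15.501 / 0.55 = 28.184 cmH2O·s/L.

28.2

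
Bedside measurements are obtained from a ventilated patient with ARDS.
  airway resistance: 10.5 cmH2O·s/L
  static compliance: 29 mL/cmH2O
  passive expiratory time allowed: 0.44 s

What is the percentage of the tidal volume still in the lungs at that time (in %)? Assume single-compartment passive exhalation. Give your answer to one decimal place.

23.6

τ = R × C = 10.5 × 29 mL/cmH2O = 10.5 × 0.029 L/cmH2O = 0.3045 s.
Passive exhalation: V(t)/V₀ = e^(−t/τ) = e^(−0.44/0.3045) = 0.2357.
Fraction remaining = 0.2357 → 23.57%.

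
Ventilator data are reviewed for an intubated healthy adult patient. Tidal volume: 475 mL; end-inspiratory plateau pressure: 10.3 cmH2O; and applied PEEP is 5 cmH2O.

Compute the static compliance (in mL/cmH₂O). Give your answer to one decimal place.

89.6

Cstat = Vt / (Pplat − PEEP) = 475 / (10.3 − 5) = 475 / 5.3 = 89.623 mL/cmH2O.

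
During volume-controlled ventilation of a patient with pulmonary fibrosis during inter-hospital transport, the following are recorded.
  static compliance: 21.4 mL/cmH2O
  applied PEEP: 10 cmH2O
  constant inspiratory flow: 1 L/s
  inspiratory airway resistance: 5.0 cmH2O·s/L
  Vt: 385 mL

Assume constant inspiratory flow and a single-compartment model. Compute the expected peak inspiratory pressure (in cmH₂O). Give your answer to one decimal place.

33.0

Equation of motion (constant flow): PIP = Vt/C + R·V̇ + PEEP.
PIP = 385/21.4 + 5.0×1 + 10 = 17.991 + 5.0 + 10 = 32.991 cmH2O.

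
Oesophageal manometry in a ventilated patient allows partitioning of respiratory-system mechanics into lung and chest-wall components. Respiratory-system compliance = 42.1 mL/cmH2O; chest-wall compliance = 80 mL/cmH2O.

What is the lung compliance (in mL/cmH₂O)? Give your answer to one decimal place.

88.9

1/CL = 1/Crs − 1/Ccw.
1/CL = 1/42.1 − 1/80 = 0.01125.
CL = 88.889 mL/cmH2O.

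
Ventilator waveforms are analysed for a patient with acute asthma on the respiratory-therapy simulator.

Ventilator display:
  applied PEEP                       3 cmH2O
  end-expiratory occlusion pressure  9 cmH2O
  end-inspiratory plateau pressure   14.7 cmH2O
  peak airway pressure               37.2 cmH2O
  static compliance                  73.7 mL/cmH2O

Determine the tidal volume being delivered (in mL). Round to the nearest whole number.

420

End-expiratory occlusion gives total PEEP = 9 cmH2O (intrinsic PEEP = 9 − 3 = 6). Use total PEEP for the elastic gradient.
Vt = Cstat × (Pplat − PEEPtotal) = 73.7 × (14.7 − 9) = 73.7 × 5.7 = 420.09 mL.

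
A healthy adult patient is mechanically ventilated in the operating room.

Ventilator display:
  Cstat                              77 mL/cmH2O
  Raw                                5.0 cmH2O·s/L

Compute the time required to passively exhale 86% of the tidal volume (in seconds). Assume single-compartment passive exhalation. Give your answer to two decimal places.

0.76

τ = R × C = 5.0 × 77 mL/cmH2O = 5.0 × 0.077 L/cmH2O = 0.385 s.
Exhaled fraction f = 1 − e^(−t/τ) → t = −τ·ln(1 − f) = −0.385·ln(0.14) = 0.757 s.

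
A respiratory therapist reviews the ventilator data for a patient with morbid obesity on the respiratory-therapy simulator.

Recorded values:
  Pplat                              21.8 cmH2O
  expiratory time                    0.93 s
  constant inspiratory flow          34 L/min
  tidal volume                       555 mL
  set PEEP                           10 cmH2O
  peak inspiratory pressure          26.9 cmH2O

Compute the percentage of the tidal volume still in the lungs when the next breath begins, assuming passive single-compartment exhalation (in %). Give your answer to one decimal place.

Flow: 34 L/min ÷ 60 = 0.5667 L/s.
R = (PIP − Pplat)/V̇ = (26.9 − 21.8) / 0.5667 = 5.1/0.5667 = 8.999 cmH2O·s/L.
C = Vt/(Pplat − PEEP) = 555.0 / (21.8 − 10) = 555.0/11.8 = 47.034 mL/cmH2O.
τ = R × C = 8.999 × 0.04703 L/cmH2O = 0.4232 s.
Fraction remaining at end-expiration = e^(−Te/τ) = e^(−0.93/0.4232) = 0.1111 → 11.11%.

11.1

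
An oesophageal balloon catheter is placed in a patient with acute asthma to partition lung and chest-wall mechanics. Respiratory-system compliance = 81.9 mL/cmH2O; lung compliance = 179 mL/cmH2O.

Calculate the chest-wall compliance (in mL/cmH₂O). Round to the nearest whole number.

1/Ccw = 1/Crs − 1/CL.
1/Ccw = 1/81.9 − 1/179 = 0.006623.
Ccw = 150.99 mL/cmH2O.

151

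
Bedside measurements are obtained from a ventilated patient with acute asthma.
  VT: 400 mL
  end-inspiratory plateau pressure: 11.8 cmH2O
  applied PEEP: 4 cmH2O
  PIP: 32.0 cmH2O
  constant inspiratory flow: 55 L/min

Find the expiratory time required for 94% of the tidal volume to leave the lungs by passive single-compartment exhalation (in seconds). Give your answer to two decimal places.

Flow: 55 L/min ÷ 60 = 0.9167 L/s.
R = (PIP − Pplat)/V̇ = (32.0 − 11.8) / 0.9167 = 20.2/0.9167 = 22.036 cmH2O·s/L.
C = Vt/(Pplat − PEEP) = 400.0 / (11.8 − 4) = 400.0/7.8 = 51.282 mL/cmH2O.
τ = R × C = 22.036 × 0.05128 L/cmH2O = 1.13 s.
t = −τ·ln(1 − 0.94) = −1.13·ln(0.06) = 3.179 s.

3.18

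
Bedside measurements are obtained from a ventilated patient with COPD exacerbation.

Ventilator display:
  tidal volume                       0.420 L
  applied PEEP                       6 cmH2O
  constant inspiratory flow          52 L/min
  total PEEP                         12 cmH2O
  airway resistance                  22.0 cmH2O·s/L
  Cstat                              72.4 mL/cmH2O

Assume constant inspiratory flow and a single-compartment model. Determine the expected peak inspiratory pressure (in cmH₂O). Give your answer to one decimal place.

Flow: 52 L/min ÷ 60 = 0.8667 L/s.
Total PEEP = 12 cmH2O (set 6 + intrinsic 6); this is the baseline alveolar pressure.
Equation of motion (constant flow): PIP = Vt/C + R·V̇ + PEEP.
PIP = 420/72.4 + 22.0×0.8667 + 12 = 5.801 + 19.067 + 12 = 36.868 cmH2O.

36.9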